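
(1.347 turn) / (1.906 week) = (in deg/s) 0.0004207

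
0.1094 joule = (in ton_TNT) 2.615e-11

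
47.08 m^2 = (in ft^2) 506.8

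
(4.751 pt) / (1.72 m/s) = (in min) 1.624e-05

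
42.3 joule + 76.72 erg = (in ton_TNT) 1.011e-08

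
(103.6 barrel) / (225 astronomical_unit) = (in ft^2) 5.267e-12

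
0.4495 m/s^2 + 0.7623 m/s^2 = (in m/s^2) 1.212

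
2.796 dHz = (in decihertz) 2.796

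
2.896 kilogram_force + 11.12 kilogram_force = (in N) 137.5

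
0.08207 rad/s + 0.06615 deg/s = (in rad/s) 0.08322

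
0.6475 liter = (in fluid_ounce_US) 21.89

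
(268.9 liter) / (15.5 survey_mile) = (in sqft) 0.000116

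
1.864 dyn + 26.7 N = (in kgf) 2.723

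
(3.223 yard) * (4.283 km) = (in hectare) 1.262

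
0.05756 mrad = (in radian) 5.756e-05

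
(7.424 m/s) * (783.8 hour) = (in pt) 5.938e+10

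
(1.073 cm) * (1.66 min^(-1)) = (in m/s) 0.0002969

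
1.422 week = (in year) 0.02727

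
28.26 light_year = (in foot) 8.772e+17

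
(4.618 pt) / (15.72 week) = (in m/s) 1.714e-10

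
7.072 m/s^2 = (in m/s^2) 7.072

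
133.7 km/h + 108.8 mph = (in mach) 0.2519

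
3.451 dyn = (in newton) 3.451e-05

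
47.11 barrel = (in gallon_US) 1979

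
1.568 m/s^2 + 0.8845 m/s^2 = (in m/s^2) 2.453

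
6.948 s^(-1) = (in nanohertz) 6.948e+09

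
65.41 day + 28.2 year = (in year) 28.38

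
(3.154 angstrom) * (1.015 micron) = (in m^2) 3.201e-16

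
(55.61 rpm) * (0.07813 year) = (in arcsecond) 2.96e+12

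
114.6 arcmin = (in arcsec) 6876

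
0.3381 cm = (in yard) 0.003698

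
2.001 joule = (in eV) 1.249e+19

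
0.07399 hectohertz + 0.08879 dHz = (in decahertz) 0.7408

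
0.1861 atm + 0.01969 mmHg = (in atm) 0.1861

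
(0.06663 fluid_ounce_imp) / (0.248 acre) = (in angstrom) 18.86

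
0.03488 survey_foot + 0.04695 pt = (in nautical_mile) 5.749e-06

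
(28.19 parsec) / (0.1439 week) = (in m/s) 9.995e+12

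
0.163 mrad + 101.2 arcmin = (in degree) 1.696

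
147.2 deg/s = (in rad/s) 2.569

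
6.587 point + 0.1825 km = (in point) 5.173e+05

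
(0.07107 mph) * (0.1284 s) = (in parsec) 1.322e-19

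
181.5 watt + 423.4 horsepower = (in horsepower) 423.6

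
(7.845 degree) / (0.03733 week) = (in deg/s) 0.0003475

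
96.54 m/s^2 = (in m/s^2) 96.54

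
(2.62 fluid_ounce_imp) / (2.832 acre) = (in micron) 0.006495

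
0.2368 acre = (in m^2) 958.3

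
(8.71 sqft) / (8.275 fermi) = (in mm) 9.779e+16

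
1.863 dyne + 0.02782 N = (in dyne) 2784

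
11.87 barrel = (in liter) 1887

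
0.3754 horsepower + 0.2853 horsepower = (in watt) 492.7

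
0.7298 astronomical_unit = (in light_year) 1.154e-05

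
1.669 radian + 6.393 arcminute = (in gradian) 106.4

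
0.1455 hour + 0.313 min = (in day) 0.00628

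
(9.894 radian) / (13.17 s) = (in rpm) 7.174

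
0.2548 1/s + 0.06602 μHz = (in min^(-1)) 15.29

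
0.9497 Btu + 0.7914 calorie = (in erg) 1.005e+10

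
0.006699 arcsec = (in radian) 3.248e-08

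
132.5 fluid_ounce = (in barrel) 0.02465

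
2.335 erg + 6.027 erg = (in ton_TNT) 1.999e-16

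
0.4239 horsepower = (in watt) 316.1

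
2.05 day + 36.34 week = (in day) 256.4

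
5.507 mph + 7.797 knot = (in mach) 0.01901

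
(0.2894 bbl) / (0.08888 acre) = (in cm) 0.01279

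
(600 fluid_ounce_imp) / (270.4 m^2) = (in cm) 0.006305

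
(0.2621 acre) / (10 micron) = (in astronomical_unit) 0.000709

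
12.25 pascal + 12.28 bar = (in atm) 12.12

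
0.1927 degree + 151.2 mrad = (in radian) 0.1546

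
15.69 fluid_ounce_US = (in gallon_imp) 0.1021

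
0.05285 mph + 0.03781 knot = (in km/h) 0.1551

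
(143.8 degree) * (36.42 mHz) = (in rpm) 0.8729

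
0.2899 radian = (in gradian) 18.46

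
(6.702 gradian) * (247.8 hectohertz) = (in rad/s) 2609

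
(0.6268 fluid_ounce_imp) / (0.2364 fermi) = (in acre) 1.862e+07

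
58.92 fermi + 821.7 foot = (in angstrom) 2.505e+12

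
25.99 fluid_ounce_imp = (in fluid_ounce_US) 24.97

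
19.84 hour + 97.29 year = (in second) 3.068e+09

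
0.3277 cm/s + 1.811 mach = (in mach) 1.811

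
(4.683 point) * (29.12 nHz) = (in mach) 1.413e-13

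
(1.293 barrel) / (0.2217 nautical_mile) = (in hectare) 5.007e-08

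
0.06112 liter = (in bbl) 0.0003844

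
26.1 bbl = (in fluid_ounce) 1.403e+05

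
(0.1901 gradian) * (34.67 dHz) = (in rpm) 0.09886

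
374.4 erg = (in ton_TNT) 8.948e-15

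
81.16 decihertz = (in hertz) 8.116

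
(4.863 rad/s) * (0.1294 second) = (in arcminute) 2163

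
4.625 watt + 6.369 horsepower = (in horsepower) 6.375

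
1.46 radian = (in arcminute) 5019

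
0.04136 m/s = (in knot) 0.0804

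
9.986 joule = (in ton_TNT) 2.387e-09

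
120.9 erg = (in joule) 1.209e-05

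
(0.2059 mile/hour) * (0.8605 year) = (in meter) 2.498e+06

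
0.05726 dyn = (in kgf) 5.839e-08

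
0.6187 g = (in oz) 0.02182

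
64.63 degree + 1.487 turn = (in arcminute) 3.6e+04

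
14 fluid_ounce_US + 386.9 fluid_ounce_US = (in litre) 11.86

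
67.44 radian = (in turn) 10.73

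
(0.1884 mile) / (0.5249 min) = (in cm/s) 962.7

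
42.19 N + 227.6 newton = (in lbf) 60.65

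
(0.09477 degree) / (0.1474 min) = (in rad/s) 0.000187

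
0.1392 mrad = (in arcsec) 28.71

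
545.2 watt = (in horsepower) 0.7311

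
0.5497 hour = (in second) 1979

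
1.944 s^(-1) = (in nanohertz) 1.944e+09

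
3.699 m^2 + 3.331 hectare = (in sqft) 3.586e+05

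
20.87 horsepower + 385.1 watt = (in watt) 1.595e+04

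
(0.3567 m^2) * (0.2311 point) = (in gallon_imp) 0.006397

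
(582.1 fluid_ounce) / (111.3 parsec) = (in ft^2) 5.395e-20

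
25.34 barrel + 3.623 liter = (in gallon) 1065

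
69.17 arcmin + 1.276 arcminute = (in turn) 0.003261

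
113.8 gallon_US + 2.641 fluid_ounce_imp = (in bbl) 2.71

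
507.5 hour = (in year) 0.05793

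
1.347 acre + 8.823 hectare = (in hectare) 9.368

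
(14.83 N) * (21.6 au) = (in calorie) 1.145e+13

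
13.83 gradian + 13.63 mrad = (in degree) 13.23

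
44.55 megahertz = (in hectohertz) 4.455e+05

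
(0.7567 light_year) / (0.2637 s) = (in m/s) 2.715e+16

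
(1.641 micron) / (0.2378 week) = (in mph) 2.552e-11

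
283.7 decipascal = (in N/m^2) 28.37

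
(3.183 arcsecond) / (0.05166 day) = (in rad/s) 3.457e-09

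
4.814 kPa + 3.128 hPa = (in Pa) 5127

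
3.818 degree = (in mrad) 66.64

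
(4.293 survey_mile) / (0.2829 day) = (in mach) 0.0008301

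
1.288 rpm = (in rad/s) 0.1349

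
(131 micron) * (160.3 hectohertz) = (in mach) 0.006167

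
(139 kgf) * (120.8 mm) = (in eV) 1.028e+21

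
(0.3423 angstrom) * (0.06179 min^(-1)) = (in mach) 1.035e-16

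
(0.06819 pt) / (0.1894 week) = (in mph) 4.698e-10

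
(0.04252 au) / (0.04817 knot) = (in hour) 7.13e+07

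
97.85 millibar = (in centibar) 9.785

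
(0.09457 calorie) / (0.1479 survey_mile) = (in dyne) 166.2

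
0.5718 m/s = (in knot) 1.111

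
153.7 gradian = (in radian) 2.414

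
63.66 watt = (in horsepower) 0.08537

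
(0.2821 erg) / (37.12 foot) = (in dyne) 0.0002493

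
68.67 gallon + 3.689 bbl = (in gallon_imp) 186.2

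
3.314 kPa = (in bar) 0.03314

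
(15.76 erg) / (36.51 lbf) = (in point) 2.751e-05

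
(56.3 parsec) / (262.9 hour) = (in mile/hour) 4.106e+12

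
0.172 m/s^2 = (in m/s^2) 0.172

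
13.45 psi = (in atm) 0.9152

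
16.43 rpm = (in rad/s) 1.721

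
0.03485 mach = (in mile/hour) 26.54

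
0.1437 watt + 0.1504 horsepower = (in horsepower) 0.1506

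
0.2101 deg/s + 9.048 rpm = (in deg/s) 54.5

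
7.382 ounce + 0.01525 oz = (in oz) 7.397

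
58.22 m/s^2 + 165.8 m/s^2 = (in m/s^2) 224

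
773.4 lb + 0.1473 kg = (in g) 3.51e+05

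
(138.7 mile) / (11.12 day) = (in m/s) 0.2323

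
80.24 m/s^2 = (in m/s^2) 80.24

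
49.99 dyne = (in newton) 0.0004999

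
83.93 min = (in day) 0.05828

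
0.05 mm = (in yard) 5.468e-05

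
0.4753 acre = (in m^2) 1923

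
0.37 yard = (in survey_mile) 0.0002102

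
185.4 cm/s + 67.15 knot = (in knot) 70.75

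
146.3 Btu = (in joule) 1.544e+05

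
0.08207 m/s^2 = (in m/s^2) 0.08207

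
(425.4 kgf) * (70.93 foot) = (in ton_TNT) 2.156e-05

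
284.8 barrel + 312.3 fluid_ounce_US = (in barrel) 284.9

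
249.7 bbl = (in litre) 3.97e+04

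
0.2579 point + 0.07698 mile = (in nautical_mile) 0.06689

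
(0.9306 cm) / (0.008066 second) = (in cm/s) 115.4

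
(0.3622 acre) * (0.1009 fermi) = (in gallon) 3.907e-11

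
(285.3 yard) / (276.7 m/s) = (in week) 1.559e-06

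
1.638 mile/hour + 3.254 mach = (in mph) 2480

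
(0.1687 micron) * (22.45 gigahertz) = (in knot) 7362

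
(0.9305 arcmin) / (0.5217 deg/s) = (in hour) 8.257e-06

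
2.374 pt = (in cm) 0.08375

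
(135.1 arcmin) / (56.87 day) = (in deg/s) 4.583e-07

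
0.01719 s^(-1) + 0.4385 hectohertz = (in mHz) 4.387e+04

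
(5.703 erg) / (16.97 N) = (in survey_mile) 2.088e-11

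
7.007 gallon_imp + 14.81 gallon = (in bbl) 0.553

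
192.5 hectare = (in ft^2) 2.072e+07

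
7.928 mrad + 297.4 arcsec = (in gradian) 0.5965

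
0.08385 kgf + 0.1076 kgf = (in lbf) 0.4221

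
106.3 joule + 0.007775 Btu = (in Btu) 0.1085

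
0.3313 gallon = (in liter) 1.254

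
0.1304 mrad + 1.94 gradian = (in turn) 0.004871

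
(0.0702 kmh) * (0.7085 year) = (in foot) 1.429e+06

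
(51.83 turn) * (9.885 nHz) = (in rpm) 3.074e-05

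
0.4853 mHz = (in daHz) 4.853e-05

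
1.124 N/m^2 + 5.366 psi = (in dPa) 3.7e+05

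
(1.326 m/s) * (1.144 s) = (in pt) 4300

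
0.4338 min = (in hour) 0.00723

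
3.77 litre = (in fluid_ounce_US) 127.5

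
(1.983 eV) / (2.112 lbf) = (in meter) 3.382e-20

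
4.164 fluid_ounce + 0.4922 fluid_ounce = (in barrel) 0.0008661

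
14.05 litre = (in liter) 14.05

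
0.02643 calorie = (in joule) 0.1106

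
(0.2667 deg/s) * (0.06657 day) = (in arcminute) 9.204e+04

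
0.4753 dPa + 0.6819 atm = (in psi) 10.02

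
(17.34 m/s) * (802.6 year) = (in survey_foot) 1.44e+12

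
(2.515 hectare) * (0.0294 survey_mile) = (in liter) 1.19e+09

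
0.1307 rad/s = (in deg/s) 7.489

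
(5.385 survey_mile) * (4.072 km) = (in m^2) 3.529e+07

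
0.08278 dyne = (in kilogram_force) 8.441e-08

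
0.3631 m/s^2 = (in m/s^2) 0.3631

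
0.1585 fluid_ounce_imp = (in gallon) 0.00119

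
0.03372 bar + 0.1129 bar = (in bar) 0.1466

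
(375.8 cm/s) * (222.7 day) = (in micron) 7.231e+13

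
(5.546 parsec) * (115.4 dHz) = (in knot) 3.839e+18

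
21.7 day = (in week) 3.1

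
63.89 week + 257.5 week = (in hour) 5.399e+04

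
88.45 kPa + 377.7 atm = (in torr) 2.877e+05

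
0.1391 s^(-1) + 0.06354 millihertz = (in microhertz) 1.392e+05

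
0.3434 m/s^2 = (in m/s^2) 0.3434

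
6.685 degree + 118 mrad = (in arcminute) 806.8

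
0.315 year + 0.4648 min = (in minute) 1.656e+05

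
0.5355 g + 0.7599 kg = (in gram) 760.4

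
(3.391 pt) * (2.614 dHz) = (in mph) 0.0006995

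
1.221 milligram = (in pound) 2.692e-06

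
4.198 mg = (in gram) 0.004198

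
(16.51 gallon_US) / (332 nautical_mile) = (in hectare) 1.016e-11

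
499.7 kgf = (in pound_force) 1102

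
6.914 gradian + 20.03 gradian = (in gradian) 26.94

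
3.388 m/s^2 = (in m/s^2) 3.388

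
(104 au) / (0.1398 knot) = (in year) 6.86e+06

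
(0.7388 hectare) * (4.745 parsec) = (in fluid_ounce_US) 3.658e+25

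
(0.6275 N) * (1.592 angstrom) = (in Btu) 9.469e-14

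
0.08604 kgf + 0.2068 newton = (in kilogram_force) 0.1071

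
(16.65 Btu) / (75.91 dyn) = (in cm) 2.314e+09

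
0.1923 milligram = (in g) 0.0001923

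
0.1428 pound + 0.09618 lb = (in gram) 108.4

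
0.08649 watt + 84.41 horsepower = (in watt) 6.294e+04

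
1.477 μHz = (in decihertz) 1.477e-05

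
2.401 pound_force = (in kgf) 1.089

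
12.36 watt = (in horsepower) 0.01658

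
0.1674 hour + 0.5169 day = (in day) 0.5239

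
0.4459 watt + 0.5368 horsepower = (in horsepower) 0.5374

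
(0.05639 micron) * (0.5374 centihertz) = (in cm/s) 3.03e-08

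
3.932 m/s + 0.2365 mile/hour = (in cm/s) 403.8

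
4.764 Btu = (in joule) 5026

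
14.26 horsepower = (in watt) 1.063e+04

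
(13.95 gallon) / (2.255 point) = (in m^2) 66.38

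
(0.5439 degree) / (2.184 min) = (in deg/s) 0.004151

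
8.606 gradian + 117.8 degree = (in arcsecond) 4.52e+05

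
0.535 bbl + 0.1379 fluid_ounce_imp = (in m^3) 0.08506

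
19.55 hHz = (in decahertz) 195.5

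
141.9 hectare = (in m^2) 1.419e+06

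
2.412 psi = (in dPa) 1.663e+05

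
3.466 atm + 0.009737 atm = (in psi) 51.08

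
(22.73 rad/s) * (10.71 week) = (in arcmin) 5.061e+11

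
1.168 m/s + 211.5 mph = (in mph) 214.1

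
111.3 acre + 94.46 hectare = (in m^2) 1.395e+06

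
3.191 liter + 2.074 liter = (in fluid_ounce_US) 178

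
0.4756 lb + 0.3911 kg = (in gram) 606.8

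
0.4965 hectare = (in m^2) 4965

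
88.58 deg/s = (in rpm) 14.76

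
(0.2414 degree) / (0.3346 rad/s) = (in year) 3.993e-10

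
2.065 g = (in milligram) 2065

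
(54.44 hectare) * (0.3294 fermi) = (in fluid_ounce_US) 6.064e-06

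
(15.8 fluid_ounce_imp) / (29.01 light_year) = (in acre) 4.042e-25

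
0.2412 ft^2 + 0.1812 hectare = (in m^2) 1812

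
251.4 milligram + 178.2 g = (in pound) 0.3934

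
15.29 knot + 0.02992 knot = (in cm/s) 788.1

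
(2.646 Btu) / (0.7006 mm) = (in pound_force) 8.958e+05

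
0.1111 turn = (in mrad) 698.1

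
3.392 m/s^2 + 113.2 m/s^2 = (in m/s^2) 116.6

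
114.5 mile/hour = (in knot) 99.5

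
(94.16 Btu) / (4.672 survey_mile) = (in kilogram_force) 1.347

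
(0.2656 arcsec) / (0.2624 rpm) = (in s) 4.686e-05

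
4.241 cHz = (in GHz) 4.241e-11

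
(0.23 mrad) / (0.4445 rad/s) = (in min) 8.624e-06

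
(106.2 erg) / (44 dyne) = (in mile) 1.5e-05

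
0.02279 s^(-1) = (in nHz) 2.279e+07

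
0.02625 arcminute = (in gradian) 0.0004861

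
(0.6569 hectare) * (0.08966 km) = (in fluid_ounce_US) 1.992e+10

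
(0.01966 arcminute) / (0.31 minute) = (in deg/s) 1.762e-05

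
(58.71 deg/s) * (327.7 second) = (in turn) 53.44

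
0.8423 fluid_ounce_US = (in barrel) 0.0001567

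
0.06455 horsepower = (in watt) 48.13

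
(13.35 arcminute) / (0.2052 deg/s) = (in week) 1.793e-06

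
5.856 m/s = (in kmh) 21.08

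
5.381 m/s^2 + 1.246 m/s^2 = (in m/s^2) 6.627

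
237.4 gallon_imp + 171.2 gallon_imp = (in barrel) 11.68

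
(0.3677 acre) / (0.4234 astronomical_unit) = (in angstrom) 234.9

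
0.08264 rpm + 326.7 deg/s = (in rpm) 54.53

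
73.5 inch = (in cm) 186.7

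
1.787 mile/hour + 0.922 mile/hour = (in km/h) 4.36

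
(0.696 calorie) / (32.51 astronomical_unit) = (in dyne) 5.988e-08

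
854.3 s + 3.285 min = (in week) 0.001738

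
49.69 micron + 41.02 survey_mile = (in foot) 2.166e+05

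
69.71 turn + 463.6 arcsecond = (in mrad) 4.38e+05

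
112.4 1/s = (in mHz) 1.124e+05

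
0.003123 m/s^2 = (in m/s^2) 0.003123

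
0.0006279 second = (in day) 7.267e-09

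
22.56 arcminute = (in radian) 0.006562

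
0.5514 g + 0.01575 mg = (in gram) 0.5514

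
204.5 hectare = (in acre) 505.3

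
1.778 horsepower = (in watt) 1326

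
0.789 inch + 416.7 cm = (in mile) 0.002602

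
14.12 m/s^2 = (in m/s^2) 14.12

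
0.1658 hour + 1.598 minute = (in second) 692.8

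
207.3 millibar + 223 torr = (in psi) 7.319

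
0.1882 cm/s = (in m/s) 0.001882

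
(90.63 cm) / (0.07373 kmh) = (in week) 7.317e-05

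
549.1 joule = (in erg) 5.491e+09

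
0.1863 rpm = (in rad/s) 0.01951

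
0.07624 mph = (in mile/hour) 0.07624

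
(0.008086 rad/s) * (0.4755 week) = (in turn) 370.1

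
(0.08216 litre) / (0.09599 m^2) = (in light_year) 9.047e-20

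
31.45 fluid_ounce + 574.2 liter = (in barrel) 3.617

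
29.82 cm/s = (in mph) 0.6671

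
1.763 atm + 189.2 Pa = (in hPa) 1788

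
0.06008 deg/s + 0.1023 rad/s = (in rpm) 0.9869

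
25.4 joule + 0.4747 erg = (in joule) 25.4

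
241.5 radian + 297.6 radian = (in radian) 539.1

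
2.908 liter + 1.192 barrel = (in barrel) 1.21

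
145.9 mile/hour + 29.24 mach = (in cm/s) 1.002e+06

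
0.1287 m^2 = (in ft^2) 1.385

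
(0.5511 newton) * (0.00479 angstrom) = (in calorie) 6.309e-14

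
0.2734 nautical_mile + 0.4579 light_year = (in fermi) 4.332e+30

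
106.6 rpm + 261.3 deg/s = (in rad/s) 15.72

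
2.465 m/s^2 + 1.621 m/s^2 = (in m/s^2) 4.086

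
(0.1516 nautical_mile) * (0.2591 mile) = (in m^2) 1.171e+05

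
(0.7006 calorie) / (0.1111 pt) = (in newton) 7.479e+04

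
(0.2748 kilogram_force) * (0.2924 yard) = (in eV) 4.497e+18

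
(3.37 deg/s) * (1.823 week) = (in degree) 3.716e+06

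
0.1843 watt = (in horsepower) 0.0002472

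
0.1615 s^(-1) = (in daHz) 0.01615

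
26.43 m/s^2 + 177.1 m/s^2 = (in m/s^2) 203.5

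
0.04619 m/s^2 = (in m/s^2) 0.04619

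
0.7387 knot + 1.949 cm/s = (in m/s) 0.3995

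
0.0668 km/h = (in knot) 0.03607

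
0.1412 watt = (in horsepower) 0.0001894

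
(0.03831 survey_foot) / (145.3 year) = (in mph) 5.7e-12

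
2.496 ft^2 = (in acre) 5.73e-05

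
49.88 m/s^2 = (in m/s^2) 49.88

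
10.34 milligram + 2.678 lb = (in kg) 1.215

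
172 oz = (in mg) 4.876e+06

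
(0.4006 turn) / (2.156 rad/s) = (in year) 3.702e-08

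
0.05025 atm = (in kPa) 5.092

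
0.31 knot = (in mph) 0.3567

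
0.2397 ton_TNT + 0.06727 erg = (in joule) 1.003e+09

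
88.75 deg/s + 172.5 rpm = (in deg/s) 1124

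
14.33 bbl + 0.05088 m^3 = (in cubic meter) 2.329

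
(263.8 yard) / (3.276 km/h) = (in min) 4.418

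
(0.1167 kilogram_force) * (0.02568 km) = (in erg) 2.939e+08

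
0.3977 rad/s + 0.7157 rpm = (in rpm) 4.513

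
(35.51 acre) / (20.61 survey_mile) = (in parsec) 1.404e-16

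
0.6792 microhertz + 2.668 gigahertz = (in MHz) 2668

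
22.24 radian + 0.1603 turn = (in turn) 3.7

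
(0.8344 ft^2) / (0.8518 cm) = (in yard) 9.952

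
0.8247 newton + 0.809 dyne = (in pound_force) 0.1854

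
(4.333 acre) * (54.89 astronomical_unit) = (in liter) 1.44e+20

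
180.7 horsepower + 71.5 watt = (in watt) 1.348e+05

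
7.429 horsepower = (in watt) 5540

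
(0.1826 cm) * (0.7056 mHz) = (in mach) 3.784e-09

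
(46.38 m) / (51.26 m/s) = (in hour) 0.0002513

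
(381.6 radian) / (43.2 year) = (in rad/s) 2.801e-07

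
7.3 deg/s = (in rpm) 1.217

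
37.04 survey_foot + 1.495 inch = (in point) 3.211e+04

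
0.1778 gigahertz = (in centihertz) 1.778e+10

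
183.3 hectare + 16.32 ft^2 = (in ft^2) 1.973e+07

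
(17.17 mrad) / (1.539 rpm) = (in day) 1.233e-06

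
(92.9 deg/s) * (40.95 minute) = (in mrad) 3.984e+06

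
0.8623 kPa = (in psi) 0.1251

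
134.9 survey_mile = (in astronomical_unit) 1.451e-06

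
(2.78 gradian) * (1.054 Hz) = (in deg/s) 2.637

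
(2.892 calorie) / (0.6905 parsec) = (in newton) 5.679e-16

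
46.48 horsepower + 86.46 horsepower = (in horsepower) 132.9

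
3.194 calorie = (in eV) 8.341e+19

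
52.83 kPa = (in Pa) 5.283e+04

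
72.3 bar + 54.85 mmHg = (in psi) 1050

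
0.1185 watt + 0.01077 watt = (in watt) 0.1293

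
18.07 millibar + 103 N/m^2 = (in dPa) 1.91e+04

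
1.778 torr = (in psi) 0.03438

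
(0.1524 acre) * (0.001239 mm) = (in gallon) 0.2019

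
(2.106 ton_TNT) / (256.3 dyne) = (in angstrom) 3.438e+22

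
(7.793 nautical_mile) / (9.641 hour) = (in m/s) 0.4158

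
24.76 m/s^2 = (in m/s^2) 24.76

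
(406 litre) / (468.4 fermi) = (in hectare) 8.668e+07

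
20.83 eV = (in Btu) 3.163e-21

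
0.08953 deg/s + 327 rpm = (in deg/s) 1962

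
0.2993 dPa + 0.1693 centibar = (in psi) 0.02456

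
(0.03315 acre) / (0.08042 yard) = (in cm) 1.824e+05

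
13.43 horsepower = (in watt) 1.001e+04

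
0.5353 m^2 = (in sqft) 5.762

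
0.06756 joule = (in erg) 6.756e+05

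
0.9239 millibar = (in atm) 0.0009118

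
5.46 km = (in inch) 2.15e+05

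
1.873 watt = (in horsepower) 0.002512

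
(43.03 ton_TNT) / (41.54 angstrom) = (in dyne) 4.334e+24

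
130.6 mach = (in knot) 8.644e+04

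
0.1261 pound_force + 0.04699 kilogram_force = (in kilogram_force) 0.1042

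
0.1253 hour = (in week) 0.0007458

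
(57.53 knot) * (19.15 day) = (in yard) 5.355e+07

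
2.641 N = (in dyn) 2.641e+05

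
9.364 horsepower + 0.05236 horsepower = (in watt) 7022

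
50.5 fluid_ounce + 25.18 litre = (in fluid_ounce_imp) 938.8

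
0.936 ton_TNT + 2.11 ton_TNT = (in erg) 1.274e+17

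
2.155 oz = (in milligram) 6.109e+04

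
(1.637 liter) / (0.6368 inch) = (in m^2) 0.1012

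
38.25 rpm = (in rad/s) 4.006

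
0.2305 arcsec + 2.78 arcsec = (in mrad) 0.0146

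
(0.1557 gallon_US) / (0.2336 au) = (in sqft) 1.815e-13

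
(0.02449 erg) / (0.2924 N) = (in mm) 8.376e-06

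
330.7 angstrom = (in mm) 3.307e-05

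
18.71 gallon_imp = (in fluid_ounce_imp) 2994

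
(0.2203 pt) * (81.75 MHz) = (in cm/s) 6.353e+05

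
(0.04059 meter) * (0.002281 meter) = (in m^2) 9.259e-05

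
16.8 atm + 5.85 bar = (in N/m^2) 2.287e+06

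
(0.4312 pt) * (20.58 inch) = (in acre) 1.965e-08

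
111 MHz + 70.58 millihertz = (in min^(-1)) 6.66e+09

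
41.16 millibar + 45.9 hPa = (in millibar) 87.06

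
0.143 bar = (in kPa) 14.3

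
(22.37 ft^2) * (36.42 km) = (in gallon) 2e+07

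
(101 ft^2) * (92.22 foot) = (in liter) 2.637e+05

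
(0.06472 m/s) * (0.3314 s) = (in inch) 0.8444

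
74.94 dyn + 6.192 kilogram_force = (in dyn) 6.072e+06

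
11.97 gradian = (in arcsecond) 3.878e+04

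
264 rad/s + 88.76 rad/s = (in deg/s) 2.021e+04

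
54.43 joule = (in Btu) 0.05159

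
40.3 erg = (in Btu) 3.82e-09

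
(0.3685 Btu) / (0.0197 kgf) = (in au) 1.345e-08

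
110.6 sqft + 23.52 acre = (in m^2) 9.519e+04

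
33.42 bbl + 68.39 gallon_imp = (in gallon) 1486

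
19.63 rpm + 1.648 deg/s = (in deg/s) 119.4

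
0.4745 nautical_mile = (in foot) 2883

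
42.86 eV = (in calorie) 1.641e-18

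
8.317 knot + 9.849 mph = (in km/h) 31.25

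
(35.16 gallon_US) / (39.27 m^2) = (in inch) 0.1334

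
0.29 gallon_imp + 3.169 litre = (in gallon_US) 1.185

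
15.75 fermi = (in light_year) 1.665e-30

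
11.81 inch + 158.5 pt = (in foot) 1.168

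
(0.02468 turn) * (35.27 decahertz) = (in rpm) 522.3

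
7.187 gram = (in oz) 0.2535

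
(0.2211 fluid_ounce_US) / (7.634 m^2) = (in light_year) 9.053e-23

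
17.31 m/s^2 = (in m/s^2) 17.31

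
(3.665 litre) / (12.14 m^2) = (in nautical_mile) 1.63e-07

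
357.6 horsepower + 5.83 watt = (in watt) 2.667e+05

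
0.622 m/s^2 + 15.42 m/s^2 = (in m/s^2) 16.04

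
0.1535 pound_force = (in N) 0.6828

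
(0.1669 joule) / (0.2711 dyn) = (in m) 6.156e+04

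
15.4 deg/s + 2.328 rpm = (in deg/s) 29.37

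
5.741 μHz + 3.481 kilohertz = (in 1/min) 2.089e+05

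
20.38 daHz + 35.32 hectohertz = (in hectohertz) 37.36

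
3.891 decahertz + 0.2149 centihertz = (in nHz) 3.891e+10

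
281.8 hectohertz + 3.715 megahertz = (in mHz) 3.743e+09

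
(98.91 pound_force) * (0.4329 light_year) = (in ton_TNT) 4.307e+08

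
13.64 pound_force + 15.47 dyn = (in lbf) 13.64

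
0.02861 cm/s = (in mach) 8.402e-07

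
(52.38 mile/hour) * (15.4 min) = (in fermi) 2.164e+19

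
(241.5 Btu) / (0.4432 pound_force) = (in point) 3.664e+08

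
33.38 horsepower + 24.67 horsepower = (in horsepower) 58.05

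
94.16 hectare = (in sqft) 1.014e+07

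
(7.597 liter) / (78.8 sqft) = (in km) 1.038e-06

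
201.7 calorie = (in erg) 8.439e+09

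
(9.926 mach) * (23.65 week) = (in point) 1.37e+14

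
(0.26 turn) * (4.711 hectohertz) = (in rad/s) 769.6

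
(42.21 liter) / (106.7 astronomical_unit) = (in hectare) 2.644e-19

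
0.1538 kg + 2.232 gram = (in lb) 0.344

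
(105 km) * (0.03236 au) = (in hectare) 5.083e+10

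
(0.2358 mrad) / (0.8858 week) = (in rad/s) 4.401e-10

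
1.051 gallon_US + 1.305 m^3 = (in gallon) 345.8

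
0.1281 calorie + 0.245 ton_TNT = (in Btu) 9.716e+05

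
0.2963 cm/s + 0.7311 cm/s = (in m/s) 0.01027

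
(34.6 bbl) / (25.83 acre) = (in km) 5.263e-08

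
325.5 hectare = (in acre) 804.3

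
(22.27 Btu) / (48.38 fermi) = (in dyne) 4.857e+22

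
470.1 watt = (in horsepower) 0.6304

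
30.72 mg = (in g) 0.03072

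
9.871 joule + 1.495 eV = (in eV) 6.161e+19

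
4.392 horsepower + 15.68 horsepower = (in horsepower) 20.07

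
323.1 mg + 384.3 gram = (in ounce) 13.57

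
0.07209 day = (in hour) 1.73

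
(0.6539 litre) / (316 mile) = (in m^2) 1.286e-09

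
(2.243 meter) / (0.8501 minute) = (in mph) 0.09837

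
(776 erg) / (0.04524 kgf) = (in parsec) 5.668e-21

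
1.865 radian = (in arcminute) 6411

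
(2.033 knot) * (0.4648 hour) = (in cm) 1.75e+05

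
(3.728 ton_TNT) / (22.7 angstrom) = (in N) 6.871e+18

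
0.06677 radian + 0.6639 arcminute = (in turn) 0.01066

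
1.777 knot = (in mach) 0.002685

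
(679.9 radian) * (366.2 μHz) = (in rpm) 2.378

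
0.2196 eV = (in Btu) 3.335e-23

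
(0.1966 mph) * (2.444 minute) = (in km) 0.01289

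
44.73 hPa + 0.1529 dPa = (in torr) 33.55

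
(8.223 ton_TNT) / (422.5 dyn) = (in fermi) 8.143e+27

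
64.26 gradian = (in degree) 57.83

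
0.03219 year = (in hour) 282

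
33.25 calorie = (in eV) 8.683e+20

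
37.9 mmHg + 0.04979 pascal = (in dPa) 5.053e+04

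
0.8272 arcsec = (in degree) 0.0002298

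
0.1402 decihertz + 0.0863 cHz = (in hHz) 0.0001488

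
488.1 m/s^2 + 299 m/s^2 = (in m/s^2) 787.1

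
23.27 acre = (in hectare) 9.417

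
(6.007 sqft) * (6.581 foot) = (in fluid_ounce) 3.785e+04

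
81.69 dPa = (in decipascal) 81.69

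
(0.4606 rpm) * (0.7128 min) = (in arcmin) 7092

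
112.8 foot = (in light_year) 3.634e-15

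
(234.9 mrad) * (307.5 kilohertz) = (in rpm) 6.898e+05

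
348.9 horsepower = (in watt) 2.602e+05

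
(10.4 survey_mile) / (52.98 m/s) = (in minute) 5.265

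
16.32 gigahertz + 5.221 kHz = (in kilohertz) 1.632e+07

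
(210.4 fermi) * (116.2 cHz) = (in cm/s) 2.445e-11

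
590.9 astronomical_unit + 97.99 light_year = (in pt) 2.628e+21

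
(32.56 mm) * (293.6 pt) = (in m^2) 0.003372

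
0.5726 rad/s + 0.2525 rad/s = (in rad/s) 0.8251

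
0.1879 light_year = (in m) 1.778e+15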